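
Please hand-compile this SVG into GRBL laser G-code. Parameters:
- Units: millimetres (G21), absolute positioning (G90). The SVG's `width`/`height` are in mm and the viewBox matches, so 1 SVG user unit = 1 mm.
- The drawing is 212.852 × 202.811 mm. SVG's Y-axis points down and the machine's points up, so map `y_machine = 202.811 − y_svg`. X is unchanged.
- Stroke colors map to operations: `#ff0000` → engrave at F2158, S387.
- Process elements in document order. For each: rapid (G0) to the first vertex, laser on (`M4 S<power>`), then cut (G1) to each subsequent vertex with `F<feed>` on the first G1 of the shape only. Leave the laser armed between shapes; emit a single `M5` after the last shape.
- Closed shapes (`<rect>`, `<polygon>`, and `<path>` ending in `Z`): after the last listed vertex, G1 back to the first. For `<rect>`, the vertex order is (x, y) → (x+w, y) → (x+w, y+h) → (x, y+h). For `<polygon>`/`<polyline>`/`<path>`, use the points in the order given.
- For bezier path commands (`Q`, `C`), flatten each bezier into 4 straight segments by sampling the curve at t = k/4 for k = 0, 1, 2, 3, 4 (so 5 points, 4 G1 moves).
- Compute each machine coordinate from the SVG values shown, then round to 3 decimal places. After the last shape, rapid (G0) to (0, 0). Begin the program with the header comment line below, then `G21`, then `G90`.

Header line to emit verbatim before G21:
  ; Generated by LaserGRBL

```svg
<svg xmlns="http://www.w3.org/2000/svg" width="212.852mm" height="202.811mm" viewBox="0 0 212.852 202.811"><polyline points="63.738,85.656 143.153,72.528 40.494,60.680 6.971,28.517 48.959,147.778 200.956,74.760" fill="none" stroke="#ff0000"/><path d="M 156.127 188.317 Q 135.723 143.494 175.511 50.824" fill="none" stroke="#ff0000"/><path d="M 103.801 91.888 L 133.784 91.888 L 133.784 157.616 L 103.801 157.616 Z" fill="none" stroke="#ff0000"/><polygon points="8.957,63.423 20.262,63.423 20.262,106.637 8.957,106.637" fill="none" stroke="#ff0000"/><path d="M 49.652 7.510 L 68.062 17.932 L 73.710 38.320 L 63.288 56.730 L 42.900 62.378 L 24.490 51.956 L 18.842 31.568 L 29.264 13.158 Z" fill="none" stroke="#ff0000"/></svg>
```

; Generated by LaserGRBL
G21
G90
G0 X63.738 Y117.155
M4 S387
G1 X143.153 Y130.283 F2158
G1 X40.494 Y142.131
G1 X6.971 Y174.294
G1 X48.959 Y55.033
G1 X200.956 Y128.051
G0 X156.127 Y14.494
M4 S387
G1 X149.687 Y39.896 F2158
G1 X150.771 Y71.279
G1 X159.379 Y108.642
G1 X175.511 Y151.987
G0 X103.801 Y110.923
M4 S387
G1 X133.784 Y110.923 F2158
G1 X133.784 Y45.195
G1 X103.801 Y45.195
G1 X103.801 Y110.923
G0 X8.957 Y139.388
M4 S387
G1 X20.262 Y139.388 F2158
G1 X20.262 Y96.174
G1 X8.957 Y96.174
G1 X8.957 Y139.388
G0 X49.652 Y195.301
M4 S387
G1 X68.062 Y184.879 F2158
G1 X73.710 Y164.491
G1 X63.288 Y146.081
G1 X42.900 Y140.433
G1 X24.490 Y150.855
G1 X18.842 Y171.243
G1 X29.264 Y189.653
G1 X49.652 Y195.301
M5
G0 X0.000 Y0.000

1 u = 1 mm; y_m = 202.811 − y.

[1] `<polyline>` open polyline, #ff0000→engrave S387 F2158: (63.738,117.155) → (143.153,130.283) → (40.494,142.131) → (6.971,174.294) → (48.959,55.033) → (200.956,128.051)

[2] `<path>` quadratic bezier, #ff0000→engrave S387 F2158: (156.127,14.494) → (149.687,39.896) → (150.771,71.279) → (159.379,108.642) → (175.511,151.987)

[3] `<path>` rectangle, #ff0000→engrave S387 F2158: (103.801,110.923) → (133.784,110.923) → (133.784,45.195) → (103.801,45.195) → (103.801,110.923) (closed)

[4] `<polygon>` rectangle, #ff0000→engrave S387 F2158: (8.957,139.388) → (20.262,139.388) → (20.262,96.174) → (8.957,96.174) → (8.957,139.388) (closed)

[5] `<path>` regular polygon, #ff0000→engrave S387 F2158: (49.652,195.301) → (68.062,184.879) → (73.710,164.491) → (63.288,146.081) → (42.900,140.433) → (24.490,150.855) → (18.842,171.243) → (29.264,189.653) → (49.652,195.301) (closed)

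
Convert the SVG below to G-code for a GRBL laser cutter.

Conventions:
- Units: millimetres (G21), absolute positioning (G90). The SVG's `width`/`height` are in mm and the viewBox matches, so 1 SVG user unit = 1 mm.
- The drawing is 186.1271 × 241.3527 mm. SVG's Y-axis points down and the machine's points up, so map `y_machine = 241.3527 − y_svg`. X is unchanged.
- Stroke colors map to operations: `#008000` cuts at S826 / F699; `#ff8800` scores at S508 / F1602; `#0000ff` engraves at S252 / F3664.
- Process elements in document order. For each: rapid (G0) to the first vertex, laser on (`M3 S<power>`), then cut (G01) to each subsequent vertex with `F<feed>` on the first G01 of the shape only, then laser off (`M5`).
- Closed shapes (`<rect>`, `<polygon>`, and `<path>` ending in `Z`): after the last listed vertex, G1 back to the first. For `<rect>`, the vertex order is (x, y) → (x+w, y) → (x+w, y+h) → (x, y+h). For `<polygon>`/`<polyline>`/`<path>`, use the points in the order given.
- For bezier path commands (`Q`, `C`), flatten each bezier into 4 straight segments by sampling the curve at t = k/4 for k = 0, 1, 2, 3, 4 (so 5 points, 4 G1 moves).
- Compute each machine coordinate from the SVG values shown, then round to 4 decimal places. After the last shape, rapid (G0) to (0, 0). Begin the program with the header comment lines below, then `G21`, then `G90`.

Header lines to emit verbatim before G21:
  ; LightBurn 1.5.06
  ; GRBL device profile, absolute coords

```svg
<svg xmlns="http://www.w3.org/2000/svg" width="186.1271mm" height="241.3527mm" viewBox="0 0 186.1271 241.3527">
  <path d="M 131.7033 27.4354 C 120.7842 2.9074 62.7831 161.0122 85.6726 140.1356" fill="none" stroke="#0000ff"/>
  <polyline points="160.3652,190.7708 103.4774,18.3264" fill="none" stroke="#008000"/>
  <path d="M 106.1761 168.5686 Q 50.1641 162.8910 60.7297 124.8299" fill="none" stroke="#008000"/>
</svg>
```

Since the viewBox matches the mm dimensions, user units are millimetres directly. The only transform is the Y-flip y_m = 241.3527 − y_svg.

Shape 1 is a cubic bezier drawn with `<path>`. Its stroke #0000ff means engrave at S252, F3664. After flipping Y the toolpath is (131.7033,213.9173) → (116.6857,203.7199) → (96.0097,158.9365) → (81.6729,113.4684) → (85.6726,101.2171).

Shape 2 is a line segment drawn with `<polyline>`. Its stroke #008000 means cut at S826, F699. After flipping Y the toolpath is (160.3652,50.5819) → (103.4774,223.0263).

Shape 3 is a quadratic bezier drawn with `<path>`. Its stroke #008000 means cut at S826, F699. After flipping Y the toolpath is (106.1761,72.7841) → (82.3312,77.6469) → (66.8085,86.5576) → (59.6080,99.5162) → (60.7297,116.5228).

; LightBurn 1.5.06
; GRBL device profile, absolute coords
G21
G90
G0 X131.7033 Y213.9173
M3 S252
G01 X116.6857 Y203.7199 F3664
G01 X96.0097 Y158.9365
G01 X81.6729 Y113.4684
G01 X85.6726 Y101.2171
M5
G0 X160.3652 Y50.5819
M3 S826
G01 X103.4774 Y223.0263 F699
M5
G0 X106.1761 Y72.7841
M3 S826
G01 X82.3312 Y77.6469 F699
G01 X66.8085 Y86.5576
G01 X59.6080 Y99.5162
G01 X60.7297 Y116.5228
M5
G0 X0.0000 Y0.0000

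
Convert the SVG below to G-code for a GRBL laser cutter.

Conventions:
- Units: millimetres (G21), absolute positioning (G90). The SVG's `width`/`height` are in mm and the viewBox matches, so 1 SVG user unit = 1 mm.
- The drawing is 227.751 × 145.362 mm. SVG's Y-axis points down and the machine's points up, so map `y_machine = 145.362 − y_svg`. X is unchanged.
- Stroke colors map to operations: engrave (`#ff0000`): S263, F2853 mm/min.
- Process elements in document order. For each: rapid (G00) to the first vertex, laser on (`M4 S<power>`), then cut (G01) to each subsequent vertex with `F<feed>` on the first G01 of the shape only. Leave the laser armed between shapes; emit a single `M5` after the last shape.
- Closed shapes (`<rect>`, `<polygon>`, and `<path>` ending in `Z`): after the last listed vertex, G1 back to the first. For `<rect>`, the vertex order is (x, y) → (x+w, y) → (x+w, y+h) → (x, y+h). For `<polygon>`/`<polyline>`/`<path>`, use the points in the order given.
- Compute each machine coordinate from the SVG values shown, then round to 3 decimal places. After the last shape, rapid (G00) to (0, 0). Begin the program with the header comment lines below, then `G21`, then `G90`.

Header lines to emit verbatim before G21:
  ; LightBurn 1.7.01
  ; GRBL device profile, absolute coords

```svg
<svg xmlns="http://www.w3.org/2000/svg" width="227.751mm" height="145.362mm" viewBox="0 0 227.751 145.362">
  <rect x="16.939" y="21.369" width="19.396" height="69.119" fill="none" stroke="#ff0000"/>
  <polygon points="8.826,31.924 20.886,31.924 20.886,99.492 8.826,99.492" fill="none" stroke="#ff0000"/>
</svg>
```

; LightBurn 1.7.01
; GRBL device profile, absolute coords
G21
G90
G00 X16.939 Y123.993
M4 S263
G01 X36.335 Y123.993 F2853
G01 X36.335 Y54.874
G01 X16.939 Y54.874
G01 X16.939 Y123.993
G00 X8.826 Y113.438
M4 S263
G01 X20.886 Y113.438 F2853
G01 X20.886 Y45.870
G01 X8.826 Y45.870
G01 X8.826 Y113.438
M5
G00 X0.000 Y0.000

1 u = 1 mm; y_m = 145.362 − y.

[1] `<rect>` rectangle, #ff0000→engrave S263 F2853: (16.939,123.993) → (36.335,123.993) → (36.335,54.874) → (16.939,54.874) → (16.939,123.993) (closed)

[2] `<polygon>` rectangle, #ff0000→engrave S263 F2853: (8.826,113.438) → (20.886,113.438) → (20.886,45.870) → (8.826,45.870) → (8.826,113.438) (closed)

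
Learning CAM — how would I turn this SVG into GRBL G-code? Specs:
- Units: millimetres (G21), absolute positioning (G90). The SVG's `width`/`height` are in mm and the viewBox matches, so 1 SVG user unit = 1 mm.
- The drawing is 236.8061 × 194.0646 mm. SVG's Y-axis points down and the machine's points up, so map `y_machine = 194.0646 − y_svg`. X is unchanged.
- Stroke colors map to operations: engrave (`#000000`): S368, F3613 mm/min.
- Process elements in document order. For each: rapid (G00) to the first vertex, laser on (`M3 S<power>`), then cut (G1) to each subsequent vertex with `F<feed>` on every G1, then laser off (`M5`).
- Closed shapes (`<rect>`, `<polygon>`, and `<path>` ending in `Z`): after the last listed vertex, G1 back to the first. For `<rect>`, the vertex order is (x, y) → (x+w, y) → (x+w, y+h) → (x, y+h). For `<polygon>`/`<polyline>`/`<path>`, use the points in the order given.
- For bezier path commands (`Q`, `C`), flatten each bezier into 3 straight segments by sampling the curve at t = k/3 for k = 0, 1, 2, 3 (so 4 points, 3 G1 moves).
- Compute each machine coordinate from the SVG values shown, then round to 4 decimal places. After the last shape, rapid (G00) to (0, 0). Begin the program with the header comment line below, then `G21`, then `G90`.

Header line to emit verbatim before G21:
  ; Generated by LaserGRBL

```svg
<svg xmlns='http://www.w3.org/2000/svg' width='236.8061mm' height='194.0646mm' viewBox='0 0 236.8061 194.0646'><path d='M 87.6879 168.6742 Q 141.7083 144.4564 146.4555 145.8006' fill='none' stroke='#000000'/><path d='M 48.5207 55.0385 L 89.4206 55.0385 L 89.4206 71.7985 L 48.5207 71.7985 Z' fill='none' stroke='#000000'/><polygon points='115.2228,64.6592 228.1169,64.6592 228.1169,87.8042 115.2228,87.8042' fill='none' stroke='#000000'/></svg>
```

; Generated by LaserGRBL
G21
G90
G00 X87.6879 Y25.3904
M3 S368
G1 X118.2267 Y38.6954 F3613
G1 X137.8159 Y46.3199 F3613
G1 X146.4555 Y48.2640 F3613
M5
G00 X48.5207 Y139.0261
M3 S368
G1 X89.4206 Y139.0261 F3613
G1 X89.4206 Y122.2661 F3613
G1 X48.5207 Y122.2661 F3613
G1 X48.5207 Y139.0261 F3613
M5
G00 X115.2228 Y129.4054
M3 S368
G1 X228.1169 Y129.4054 F3613
G1 X228.1169 Y106.2604 F3613
G1 X115.2228 Y106.2604 F3613
G1 X115.2228 Y129.4054 F3613
M5
G00 X0.0000 Y0.0000

Since the viewBox matches the mm dimensions, user units are millimetres directly. The only transform is the Y-flip y_m = 194.0646 − y_svg.

Shape 1 is a quadratic bezier drawn with `<path>`. Its stroke #000000 means engrave at S368, F3613. After flipping Y the toolpath is (87.6879,25.3904) → (118.2267,38.6954) → (137.8159,46.3199) → (146.4555,48.2640).

Shape 2 is a rectangle drawn with `<path>`. Its stroke #000000 means engrave at S368, F3613. After flipping Y the toolpath is (48.5207,139.0261) → (89.4206,139.0261) → (89.4206,122.2661) → (48.5207,122.2661) → (48.5207,139.0261), returning to the start.

Shape 3 is a rectangle drawn with `<polygon>`. Its stroke #000000 means engrave at S368, F3613. After flipping Y the toolpath is (115.2228,129.4054) → (228.1169,129.4054) → (228.1169,106.2604) → (115.2228,106.2604) → (115.2228,129.4054), returning to the start.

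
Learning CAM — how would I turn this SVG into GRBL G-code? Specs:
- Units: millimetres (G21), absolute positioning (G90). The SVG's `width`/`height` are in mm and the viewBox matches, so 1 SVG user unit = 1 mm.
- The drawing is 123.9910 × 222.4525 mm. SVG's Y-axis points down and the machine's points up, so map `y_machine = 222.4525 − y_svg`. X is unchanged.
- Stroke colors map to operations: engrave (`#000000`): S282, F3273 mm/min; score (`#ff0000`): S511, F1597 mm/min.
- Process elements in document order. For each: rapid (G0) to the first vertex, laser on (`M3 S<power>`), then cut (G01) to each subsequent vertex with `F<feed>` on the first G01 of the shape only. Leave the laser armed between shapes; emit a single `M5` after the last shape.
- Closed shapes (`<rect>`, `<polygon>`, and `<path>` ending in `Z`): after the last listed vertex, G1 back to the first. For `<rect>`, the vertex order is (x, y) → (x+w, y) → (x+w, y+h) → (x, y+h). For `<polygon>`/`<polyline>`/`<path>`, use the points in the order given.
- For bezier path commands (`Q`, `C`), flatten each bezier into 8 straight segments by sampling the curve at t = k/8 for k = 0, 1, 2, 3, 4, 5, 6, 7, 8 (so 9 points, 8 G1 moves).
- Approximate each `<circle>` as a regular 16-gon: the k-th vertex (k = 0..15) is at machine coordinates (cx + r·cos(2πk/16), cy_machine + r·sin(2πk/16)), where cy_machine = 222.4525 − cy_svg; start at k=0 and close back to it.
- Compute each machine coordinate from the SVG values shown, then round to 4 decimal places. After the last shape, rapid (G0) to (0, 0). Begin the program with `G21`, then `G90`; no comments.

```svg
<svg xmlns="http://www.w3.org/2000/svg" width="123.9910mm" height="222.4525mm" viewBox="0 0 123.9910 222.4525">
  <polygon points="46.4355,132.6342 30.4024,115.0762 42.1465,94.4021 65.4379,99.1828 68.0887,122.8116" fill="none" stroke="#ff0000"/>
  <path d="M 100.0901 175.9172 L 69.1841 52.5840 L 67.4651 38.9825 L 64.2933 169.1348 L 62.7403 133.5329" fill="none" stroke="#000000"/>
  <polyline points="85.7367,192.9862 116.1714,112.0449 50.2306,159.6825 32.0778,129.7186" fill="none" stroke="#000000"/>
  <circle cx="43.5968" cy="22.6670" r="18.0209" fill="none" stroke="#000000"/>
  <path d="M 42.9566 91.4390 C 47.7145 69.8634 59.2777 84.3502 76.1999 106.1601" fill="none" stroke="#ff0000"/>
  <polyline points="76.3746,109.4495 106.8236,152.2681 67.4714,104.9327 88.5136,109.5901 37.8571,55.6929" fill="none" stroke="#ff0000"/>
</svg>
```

G21
G90
G0 X46.4355 Y89.8183
M3 S511
G01 X30.4024 Y107.3763 F1597
G01 X42.1465 Y128.0504
G01 X65.4379 Y123.2697
G01 X68.0887 Y99.6409
G01 X46.4355 Y89.8183
G0 X100.0901 Y46.5353
M3 S282
G01 X69.1841 Y169.8685 F3273
G01 X67.4651 Y183.4700
G01 X64.2933 Y53.3177
G01 X62.7403 Y88.9196
G0 X85.7367 Y29.4663
M3 S282
G01 X116.1714 Y110.4076 F3273
G01 X50.2306 Y62.7700
G01 X32.0778 Y92.7339
G0 X61.6177 Y199.7855
M3 S282
G01 X60.2459 Y206.6818 F3273
G01 X56.3395 Y212.5282
G01 X50.4931 Y216.4346
G01 X43.5968 Y217.8064
G01 X36.7005 Y216.4346
G01 X30.8541 Y212.5282
G01 X26.9477 Y206.6818
G01 X25.5759 Y199.7855
G01 X26.9477 Y192.8892
G01 X30.8541 Y187.0428
G01 X36.7005 Y183.1364
G01 X43.5968 Y181.7646
G01 X50.4931 Y183.1364
G01 X56.3395 Y187.0428
G01 X60.2459 Y192.8892
G01 X61.6177 Y199.7855
G0 X42.9566 Y131.0135
M3 S511
G01 X45.0570 Y137.4701 F1597
G01 X47.7784 Y140.8826
G01 X51.1040 Y141.5878
G01 X55.0166 Y139.9225
G01 X59.4995 Y136.2236
G01 X64.5357 Y130.8277
G01 X70.1081 Y124.0717
G01 X76.1999 Y116.2924
G0 X76.3746 Y113.0030
M3 S511
G01 X106.8236 Y70.1844 F1597
G01 X67.4714 Y117.5198
G01 X88.5136 Y112.8624
G01 X37.8571 Y166.7596
M5
G0 X0.0000 Y0.0000

1 u = 1 mm; y_m = 222.4525 − y.

[1] `<polygon>` regular polygon, #ff0000→score S511 F1597: (46.4355,89.8183) → (30.4024,107.3763) → (42.1465,128.0504) → (65.4379,123.2697) → (68.0887,99.6409) → (46.4355,89.8183) (closed)

[2] `<path>` open polyline, #000000→engrave S282 F3273: (100.0901,46.5353) → (69.1841,169.8685) → (67.4651,183.4700) → (64.2933,53.3177) → (62.7403,88.9196)

[3] `<polyline>` open polyline, #000000→engrave S282 F3273: (85.7367,29.4663) → (116.1714,110.4076) → (50.2306,62.7700) → (32.0778,92.7339)

[4] `<circle>` circle, #000000→engrave S282 F3273: (61.6177,199.7855) → (60.2459,206.6818) → (56.3395,212.5282) → (50.4931,216.4346) → (43.5968,217.8064) → (36.7005,216.4346) → (30.8541,212.5282) → (26.9477,206.6818) → (25.5759,199.7855) → (26.9477,192.8892) → (30.8541,187.0428) → (36.7005,183.1364) → (43.5968,181.7646) → (50.4931,183.1364) → (56.3395,187.0428) → (60.2459,192.8892) → (61.6177,199.7855) (closed)

[5] `<path>` cubic bezier, #ff0000→score S511 F1597: (42.9566,131.0135) → (45.0570,137.4701) → (47.7784,140.8826) → (51.1040,141.5878) → (55.0166,139.9225) → (59.4995,136.2236) → (64.5357,130.8277) → (70.1081,124.0717) → (76.1999,116.2924)

[6] `<polyline>` open polyline, #ff0000→score S511 F1597: (76.3746,113.0030) → (106.8236,70.1844) → (67.4714,117.5198) → (88.5136,112.8624) → (37.8571,166.7596)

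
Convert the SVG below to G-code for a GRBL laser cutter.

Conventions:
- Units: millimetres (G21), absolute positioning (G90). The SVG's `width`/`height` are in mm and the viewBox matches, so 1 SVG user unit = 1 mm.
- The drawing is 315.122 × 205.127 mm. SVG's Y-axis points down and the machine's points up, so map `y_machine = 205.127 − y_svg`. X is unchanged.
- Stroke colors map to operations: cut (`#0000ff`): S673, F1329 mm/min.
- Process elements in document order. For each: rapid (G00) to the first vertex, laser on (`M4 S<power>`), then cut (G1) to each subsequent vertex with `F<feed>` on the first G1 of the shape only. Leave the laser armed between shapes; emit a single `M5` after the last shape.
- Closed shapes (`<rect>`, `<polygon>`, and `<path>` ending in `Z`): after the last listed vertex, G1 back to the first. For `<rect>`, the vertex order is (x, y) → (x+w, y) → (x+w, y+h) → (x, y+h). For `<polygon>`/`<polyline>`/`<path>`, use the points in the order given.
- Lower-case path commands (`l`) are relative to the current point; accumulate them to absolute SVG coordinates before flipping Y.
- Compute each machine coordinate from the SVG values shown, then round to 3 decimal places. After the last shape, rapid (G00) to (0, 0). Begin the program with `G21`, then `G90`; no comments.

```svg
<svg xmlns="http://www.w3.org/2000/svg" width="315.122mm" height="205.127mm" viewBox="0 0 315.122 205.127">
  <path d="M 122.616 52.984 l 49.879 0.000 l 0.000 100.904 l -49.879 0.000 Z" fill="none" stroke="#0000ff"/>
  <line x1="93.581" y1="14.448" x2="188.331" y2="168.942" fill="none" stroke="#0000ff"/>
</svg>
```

G21
G90
G00 X122.616 Y152.143
M4 S673
G1 X172.495 Y152.143 F1329
G1 X172.495 Y51.239
G1 X122.616 Y51.239
G1 X122.616 Y152.143
G00 X93.581 Y190.679
M4 S673
G1 X188.331 Y36.185 F1329
M5
G00 X0.000 Y0.000

1 u = 1 mm; y_m = 205.127 − y.

[1] `<path>` rectangle, #0000ff→cut S673 F1329: (122.616,152.143) → (172.495,152.143) → (172.495,51.239) → (122.616,51.239) → (122.616,152.143) (closed)

[2] `<line>` line segment, #0000ff→cut S673 F1329: (93.581,190.679) → (188.331,36.185)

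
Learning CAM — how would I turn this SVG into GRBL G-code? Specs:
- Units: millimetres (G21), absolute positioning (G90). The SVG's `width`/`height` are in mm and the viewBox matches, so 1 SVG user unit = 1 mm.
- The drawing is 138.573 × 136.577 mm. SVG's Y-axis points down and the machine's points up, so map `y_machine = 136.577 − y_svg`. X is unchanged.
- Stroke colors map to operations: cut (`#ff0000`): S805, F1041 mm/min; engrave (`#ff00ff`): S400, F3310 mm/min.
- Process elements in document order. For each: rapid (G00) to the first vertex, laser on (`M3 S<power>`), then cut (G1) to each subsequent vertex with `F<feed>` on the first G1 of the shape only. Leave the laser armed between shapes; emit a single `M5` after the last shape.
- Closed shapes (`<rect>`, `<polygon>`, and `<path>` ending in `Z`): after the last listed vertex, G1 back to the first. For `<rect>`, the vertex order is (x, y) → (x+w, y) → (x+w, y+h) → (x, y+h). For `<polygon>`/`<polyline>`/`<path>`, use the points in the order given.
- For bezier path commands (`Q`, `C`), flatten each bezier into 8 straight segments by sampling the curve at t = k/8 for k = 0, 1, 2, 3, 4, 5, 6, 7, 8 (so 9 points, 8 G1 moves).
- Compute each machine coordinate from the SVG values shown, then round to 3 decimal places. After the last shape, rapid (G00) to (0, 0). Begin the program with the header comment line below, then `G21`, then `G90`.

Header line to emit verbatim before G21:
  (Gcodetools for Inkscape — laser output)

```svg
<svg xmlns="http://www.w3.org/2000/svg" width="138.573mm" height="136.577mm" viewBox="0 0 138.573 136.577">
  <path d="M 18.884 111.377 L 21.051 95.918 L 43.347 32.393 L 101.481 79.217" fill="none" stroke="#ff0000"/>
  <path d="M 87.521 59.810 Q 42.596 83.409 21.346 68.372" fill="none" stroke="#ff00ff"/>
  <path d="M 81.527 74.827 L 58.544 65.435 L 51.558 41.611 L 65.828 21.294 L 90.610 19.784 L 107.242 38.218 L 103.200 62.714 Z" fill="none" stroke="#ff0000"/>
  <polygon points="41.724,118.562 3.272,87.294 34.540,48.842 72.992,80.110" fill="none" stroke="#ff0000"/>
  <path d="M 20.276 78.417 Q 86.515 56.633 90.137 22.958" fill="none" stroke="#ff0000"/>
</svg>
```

(Gcodetools for Inkscape — laser output)
G21
G90
G00 X18.884 Y25.200
M3 S805
G1 X21.051 Y40.659 F1041
G1 X43.347 Y104.184
G1 X101.481 Y57.360
G00 X87.521 Y76.767
M3 S400
G1 X76.660 Y71.471 F3310
G1 X66.538 Y67.382
G1 X57.157 Y64.501
G1 X48.515 Y62.827
G1 X40.613 Y62.360
G1 X33.451 Y63.101
G1 X27.028 Y65.049
G1 X21.346 Y68.205
G00 X81.527 Y61.750
M3 S805
G1 X58.544 Y71.142 F1041
G1 X51.558 Y94.966
G1 X65.828 Y115.283
G1 X90.610 Y116.793
G1 X107.242 Y98.359
G1 X103.200 Y73.863
G1 X81.527 Y61.750
G00 X41.724 Y18.015
M3 S805
G1 X3.272 Y49.283 F1041
G1 X34.540 Y87.735
G1 X72.992 Y56.467
G1 X41.724 Y18.015
G00 X20.276 Y58.160
M3 S805
G1 X35.857 Y63.792 F1041
G1 X49.482 Y69.795
G1 X61.150 Y76.170
G1 X70.861 Y82.917
G1 X78.615 Y90.035
G1 X84.412 Y97.525
G1 X88.253 Y105.386
G1 X90.137 Y113.619
M5
G00 X0.000 Y0.000

Since the viewBox matches the mm dimensions, user units are millimetres directly. The only transform is the Y-flip y_m = 136.577 − y_svg.

Shape 1 is a open polyline drawn with `<path>`. Its stroke #ff0000 means cut at S805, F1041. After flipping Y the toolpath is (18.884,25.200) → (21.051,40.659) → (43.347,104.184) → (101.481,57.360).

Shape 2 is a quadratic bezier drawn with `<path>`. Its stroke #ff00ff means engrave at S400, F3310. After flipping Y the toolpath is (87.521,76.767) → (76.660,71.471) → (66.538,67.382) → (57.157,64.501) → (48.515,62.827) → (40.613,62.360) → (33.451,63.101) → (27.028,65.049) → (21.346,68.205).

Shape 3 is a regular polygon drawn with `<path>`. Its stroke #ff0000 means cut at S805, F1041. After flipping Y the toolpath is (81.527,61.750) → (58.544,71.142) → (51.558,94.966) → (65.828,115.283) → (90.610,116.793) → (107.242,98.359) → (103.200,73.863) → (81.527,61.750), returning to the start.

Shape 4 is a regular polygon drawn with `<polygon>`. Its stroke #ff0000 means cut at S805, F1041. After flipping Y the toolpath is (41.724,18.015) → (3.272,49.283) → (34.540,87.735) → (72.992,56.467) → (41.724,18.015), returning to the start.

Shape 5 is a quadratic bezier drawn with `<path>`. Its stroke #ff0000 means cut at S805, F1041. After flipping Y the toolpath is (20.276,58.160) → (35.857,63.792) → (49.482,69.795) → (61.150,76.170) → (70.861,82.917) → (78.615,90.035) → (84.412,97.525) → (88.253,105.386) → (90.137,113.619).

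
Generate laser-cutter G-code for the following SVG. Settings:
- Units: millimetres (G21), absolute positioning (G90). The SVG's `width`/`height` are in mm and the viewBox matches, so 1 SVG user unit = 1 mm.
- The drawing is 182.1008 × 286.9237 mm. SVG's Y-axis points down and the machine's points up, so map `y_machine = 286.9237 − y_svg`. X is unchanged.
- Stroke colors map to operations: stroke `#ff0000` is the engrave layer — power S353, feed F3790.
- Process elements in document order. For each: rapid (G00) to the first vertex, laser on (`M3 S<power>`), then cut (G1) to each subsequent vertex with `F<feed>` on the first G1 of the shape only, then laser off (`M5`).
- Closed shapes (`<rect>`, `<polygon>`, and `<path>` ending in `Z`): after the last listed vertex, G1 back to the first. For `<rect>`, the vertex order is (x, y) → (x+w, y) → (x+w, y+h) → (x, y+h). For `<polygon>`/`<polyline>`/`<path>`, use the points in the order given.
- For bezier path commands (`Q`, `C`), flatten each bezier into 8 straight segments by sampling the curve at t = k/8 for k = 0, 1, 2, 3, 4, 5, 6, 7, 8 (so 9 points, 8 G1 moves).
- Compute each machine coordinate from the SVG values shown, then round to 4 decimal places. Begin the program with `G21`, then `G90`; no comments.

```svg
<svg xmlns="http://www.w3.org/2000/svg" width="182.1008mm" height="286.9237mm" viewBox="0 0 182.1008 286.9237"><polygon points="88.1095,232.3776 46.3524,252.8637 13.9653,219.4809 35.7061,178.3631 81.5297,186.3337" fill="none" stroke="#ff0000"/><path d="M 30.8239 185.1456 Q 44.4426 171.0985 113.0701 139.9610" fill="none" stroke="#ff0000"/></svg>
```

viewBox `0 0 182.1008 286.9237` with mm width/height → 1 unit = 1 mm. Flip: y_m = 286.9237 − y_svg.

**Shape 1** — `<polygon>` regular polygon, stroke `#ff0000` → engrave (S353, F3790). Machine vertices: (88.1095,54.5461) → (46.3524,34.0600) → (13.9653,67.4428) → (35.7061,108.5606) → (81.5297,100.5900) → (88.1095,54.5461). Closed: final G1 returns to the first vertex.

**Shape 2** — `<path>` quadratic bezier, stroke `#ff0000` → engrave (S353, F3790). Control points (SVG): P0=(30.8239,185.1456), P1=(44.4426,171.0985), P2=(113.0701,139.9610); sampled at t=k/8. Machine vertices: (30.8239,101.7781) → (35.0881,105.5569) → (41.0713,109.8698) → (48.7735,114.7168) → (58.1948,120.0978) → (69.3351,126.0129) → (82.1944,132.4621) → (96.7727,139.4454) → (113.0701,146.9627). Open path.

G21
G90
G00 X88.1095 Y54.5461
M3 S353
G1 X46.3524 Y34.0600 F3790
G1 X13.9653 Y67.4428
G1 X35.7061 Y108.5606
G1 X81.5297 Y100.5900
G1 X88.1095 Y54.5461
M5
G00 X30.8239 Y101.7781
M3 S353
G1 X35.0881 Y105.5569 F3790
G1 X41.0713 Y109.8698
G1 X48.7735 Y114.7168
G1 X58.1948 Y120.0978
G1 X69.3351 Y126.0129
G1 X82.1944 Y132.4621
G1 X96.7727 Y139.4454
G1 X113.0701 Y146.9627
M5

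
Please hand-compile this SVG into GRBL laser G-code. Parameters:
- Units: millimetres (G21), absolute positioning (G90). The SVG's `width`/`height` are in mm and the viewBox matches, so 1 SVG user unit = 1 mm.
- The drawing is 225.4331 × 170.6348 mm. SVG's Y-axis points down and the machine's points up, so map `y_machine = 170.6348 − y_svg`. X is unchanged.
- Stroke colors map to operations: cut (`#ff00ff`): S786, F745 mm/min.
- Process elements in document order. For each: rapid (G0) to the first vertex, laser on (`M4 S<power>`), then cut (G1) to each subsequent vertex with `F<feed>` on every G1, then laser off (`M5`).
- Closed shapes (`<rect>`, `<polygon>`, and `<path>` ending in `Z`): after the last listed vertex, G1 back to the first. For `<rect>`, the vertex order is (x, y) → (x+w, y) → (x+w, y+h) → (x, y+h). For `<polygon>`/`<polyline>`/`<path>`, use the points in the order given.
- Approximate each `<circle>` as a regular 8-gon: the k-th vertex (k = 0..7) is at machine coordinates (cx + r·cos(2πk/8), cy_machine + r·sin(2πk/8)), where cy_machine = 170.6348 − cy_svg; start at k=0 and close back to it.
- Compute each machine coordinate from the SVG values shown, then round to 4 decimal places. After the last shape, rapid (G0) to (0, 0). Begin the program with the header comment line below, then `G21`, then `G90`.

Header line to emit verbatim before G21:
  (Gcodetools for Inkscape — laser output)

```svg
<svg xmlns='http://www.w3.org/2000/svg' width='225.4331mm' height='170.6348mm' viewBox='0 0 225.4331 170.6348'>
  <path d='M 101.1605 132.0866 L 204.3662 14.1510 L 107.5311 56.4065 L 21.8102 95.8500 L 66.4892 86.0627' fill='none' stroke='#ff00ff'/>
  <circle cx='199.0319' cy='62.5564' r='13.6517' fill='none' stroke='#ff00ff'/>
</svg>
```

1 u = 1 mm; y_m = 170.6348 − y.

[1] `<path>` open polyline, #ff00ff→cut S786 F745: (101.1605,38.5482) → (204.3662,156.4838) → (107.5311,114.2283) → (21.8102,74.7848) → (66.4892,84.5721)

[2] `<circle>` circle, #ff00ff→cut S786 F745: (212.6836,108.0784) → (208.6851,117.7316) → (199.0319,121.7301) → (189.3787,117.7316) → (185.3802,108.0784) → (189.3787,98.4252) → (199.0319,94.4267) → (208.6851,98.4252) → (212.6836,108.0784) (closed)

(Gcodetools for Inkscape — laser output)
G21
G90
G0 X101.1605 Y38.5482
M4 S786
G1 X204.3662 Y156.4838 F745
G1 X107.5311 Y114.2283 F745
G1 X21.8102 Y74.7848 F745
G1 X66.4892 Y84.5721 F745
M5
G0 X212.6836 Y108.0784
M4 S786
G1 X208.6851 Y117.7316 F745
G1 X199.0319 Y121.7301 F745
G1 X189.3787 Y117.7316 F745
G1 X185.3802 Y108.0784 F745
G1 X189.3787 Y98.4252 F745
G1 X199.0319 Y94.4267 F745
G1 X208.6851 Y98.4252 F745
G1 X212.6836 Y108.0784 F745
M5
G0 X0.0000 Y0.0000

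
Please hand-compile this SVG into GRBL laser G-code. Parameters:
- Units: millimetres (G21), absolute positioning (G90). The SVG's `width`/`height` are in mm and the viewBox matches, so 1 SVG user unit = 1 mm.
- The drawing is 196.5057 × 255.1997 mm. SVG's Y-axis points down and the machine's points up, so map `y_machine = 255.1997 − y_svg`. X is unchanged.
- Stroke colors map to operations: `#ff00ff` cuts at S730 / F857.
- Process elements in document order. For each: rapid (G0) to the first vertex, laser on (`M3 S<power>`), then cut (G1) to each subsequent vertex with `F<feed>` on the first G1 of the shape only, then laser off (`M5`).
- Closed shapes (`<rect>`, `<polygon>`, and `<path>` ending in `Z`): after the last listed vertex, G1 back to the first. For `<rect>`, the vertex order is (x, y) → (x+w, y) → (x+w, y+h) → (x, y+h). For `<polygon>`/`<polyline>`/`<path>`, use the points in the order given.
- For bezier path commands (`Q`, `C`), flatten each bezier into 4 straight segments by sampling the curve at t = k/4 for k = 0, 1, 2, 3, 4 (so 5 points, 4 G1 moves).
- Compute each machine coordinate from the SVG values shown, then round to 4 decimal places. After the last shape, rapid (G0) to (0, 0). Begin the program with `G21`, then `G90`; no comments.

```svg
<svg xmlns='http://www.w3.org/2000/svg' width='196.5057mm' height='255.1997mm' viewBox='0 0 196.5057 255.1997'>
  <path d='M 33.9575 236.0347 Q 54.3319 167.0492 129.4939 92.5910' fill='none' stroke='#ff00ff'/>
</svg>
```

Since the viewBox matches the mm dimensions, user units are millimetres directly. The only transform is the Y-flip y_m = 255.1997 − y_svg.

Shape 1 is a quadratic bezier drawn with `<path>`. Its stroke #ff00ff means cut at S730, F857. After flipping Y the toolpath is (33.9575,19.1650) → (47.5689,53.9998) → (68.0288,89.5187) → (95.3371,125.7216) → (129.4939,162.6087).

G21
G90
G0 X33.9575 Y19.1650
M3 S730
G1 X47.5689 Y53.9998 F857
G1 X68.0288 Y89.5187
G1 X95.3371 Y125.7216
G1 X129.4939 Y162.6087
M5
G0 X0.0000 Y0.0000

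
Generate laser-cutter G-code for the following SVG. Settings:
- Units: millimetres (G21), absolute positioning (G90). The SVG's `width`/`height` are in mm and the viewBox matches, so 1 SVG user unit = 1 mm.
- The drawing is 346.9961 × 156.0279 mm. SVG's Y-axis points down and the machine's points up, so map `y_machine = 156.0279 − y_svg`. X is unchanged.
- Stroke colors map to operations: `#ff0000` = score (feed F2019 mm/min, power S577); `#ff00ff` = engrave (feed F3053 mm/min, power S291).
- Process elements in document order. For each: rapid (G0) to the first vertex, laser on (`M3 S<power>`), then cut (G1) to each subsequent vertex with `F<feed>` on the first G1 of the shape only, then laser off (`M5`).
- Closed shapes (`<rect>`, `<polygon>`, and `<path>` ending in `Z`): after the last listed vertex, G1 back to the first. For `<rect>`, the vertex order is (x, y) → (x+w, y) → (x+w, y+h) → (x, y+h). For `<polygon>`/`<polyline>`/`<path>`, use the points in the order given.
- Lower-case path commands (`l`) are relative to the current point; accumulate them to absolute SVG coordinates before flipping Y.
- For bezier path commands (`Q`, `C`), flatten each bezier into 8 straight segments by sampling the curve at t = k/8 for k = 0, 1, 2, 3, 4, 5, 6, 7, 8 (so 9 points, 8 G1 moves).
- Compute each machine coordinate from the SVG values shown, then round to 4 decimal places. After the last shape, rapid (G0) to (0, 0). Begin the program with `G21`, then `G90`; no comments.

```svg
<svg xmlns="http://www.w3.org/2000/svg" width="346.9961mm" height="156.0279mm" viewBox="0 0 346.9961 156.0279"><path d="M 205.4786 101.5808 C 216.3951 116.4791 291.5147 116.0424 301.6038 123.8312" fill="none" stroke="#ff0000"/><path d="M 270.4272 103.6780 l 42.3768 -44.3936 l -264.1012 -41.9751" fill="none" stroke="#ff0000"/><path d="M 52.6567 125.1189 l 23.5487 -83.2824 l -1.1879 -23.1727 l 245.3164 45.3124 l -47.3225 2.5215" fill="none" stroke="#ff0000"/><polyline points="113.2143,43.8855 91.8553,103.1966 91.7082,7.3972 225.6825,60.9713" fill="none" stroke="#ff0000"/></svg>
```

viewBox `0 0 346.9961 156.0279` with mm width/height → 1 unit = 1 mm. Flip: y_m = 156.0279 − y_svg.

**Shape 1** — `<path>` cubic bezier, stroke `#ff0000` → score (S577, F2019). Control points (SVG): P0=(205.4786,101.5808), P1=(216.3951,116.4791), P2=(291.5147,116.0424), P3=(301.6038,123.8312); sampled at t=k/8. Machine vertices: (205.4786,54.4471) → (212.3294,49.5330) → (223.6848,45.7806) → (238.0303,42.9135) → (253.8515,40.6558) → (269.6339,38.7314) → (283.8630,36.8642) → (295.0245,34.7779) → (301.6038,32.1967). Open path.

**Shape 2** — `<path>` open polyline, stroke `#ff0000` → score (S577, F2019). Machine vertices: (270.4272,52.3499) → (312.8040,96.7435) → (48.7028,138.7186). Open path.

**Shape 3** — `<path>` open polyline, stroke `#ff0000` → score (S577, F2019). Machine vertices: (52.6567,30.9090) → (76.2054,114.1914) → (75.0175,137.3641) → (320.3339,92.0517) → (273.0114,89.5302). Open path.

**Shape 4** — `<polyline>` open polyline, stroke `#ff0000` → score (S577, F2019). Machine vertices: (113.2143,112.1424) → (91.8553,52.8313) → (91.7082,148.6307) → (225.6825,95.0566). Open path.

G21
G90
G0 X205.4786 Y54.4471
M3 S577
G1 X212.3294 Y49.5330 F2019
G1 X223.6848 Y45.7806
G1 X238.0303 Y42.9135
G1 X253.8515 Y40.6558
G1 X269.6339 Y38.7314
G1 X283.8630 Y36.8642
G1 X295.0245 Y34.7779
G1 X301.6038 Y32.1967
M5
G0 X270.4272 Y52.3499
M3 S577
G1 X312.8040 Y96.7435 F2019
G1 X48.7028 Y138.7186
M5
G0 X52.6567 Y30.9090
M3 S577
G1 X76.2054 Y114.1914 F2019
G1 X75.0175 Y137.3641
G1 X320.3339 Y92.0517
G1 X273.0114 Y89.5302
M5
G0 X113.2143 Y112.1424
M3 S577
G1 X91.8553 Y52.8313 F2019
G1 X91.7082 Y148.6307
G1 X225.6825 Y95.0566
M5
G0 X0.0000 Y0.0000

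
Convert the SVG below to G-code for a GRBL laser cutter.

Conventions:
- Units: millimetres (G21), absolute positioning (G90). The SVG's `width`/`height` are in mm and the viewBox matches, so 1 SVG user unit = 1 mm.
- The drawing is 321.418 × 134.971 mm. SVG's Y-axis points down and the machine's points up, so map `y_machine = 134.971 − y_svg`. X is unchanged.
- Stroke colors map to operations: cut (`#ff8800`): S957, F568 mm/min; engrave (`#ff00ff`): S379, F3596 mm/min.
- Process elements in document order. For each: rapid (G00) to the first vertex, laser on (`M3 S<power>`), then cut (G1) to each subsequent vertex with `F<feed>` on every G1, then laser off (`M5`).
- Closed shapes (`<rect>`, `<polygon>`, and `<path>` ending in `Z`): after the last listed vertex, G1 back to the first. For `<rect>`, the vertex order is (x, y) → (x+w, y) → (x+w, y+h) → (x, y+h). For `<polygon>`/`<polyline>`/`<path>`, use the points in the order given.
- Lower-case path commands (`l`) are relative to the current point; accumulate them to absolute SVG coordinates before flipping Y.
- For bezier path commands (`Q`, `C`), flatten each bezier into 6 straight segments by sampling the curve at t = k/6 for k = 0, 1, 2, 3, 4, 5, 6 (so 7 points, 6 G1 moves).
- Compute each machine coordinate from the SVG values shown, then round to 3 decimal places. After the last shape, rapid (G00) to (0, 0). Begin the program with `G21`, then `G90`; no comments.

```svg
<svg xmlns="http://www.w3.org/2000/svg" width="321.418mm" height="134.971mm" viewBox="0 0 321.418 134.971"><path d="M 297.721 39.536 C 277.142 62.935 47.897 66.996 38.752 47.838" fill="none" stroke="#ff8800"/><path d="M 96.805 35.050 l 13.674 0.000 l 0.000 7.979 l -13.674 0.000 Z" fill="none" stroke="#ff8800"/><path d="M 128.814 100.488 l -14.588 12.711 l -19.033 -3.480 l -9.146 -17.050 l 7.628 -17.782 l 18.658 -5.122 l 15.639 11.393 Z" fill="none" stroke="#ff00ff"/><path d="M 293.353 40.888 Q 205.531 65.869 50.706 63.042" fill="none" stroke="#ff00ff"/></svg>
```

G21
G90
G00 X297.721 Y95.435
M3 S957
G1 X272.028 Y85.365 F568
G1 X223.467 Y78.626 F568
G1 X163.949 Y75.325 F568
G1 X105.383 Y75.571 F568
G1 X59.681 Y79.471 F568
G1 X38.752 Y87.133 F568
M5
G00 X96.805 Y99.921
M3 S957
G1 X110.479 Y99.921 F568
G1 X110.479 Y91.942 F568
G1 X96.805 Y91.942 F568
G1 X96.805 Y99.921 F568
M5
G00 X128.814 Y34.483
M3 S379
G1 X114.226 Y21.772 F3596
G1 X95.193 Y25.252 F3596
G1 X86.047 Y42.302 F3596
G1 X93.675 Y60.084 F3596
G1 X112.333 Y65.206 F3596
G1 X127.972 Y53.813 F3596
G1 X128.814 Y34.483 F3596
M5
G00 X293.353 Y94.083
M3 S379
G1 X262.218 Y86.528 F3596
G1 X227.360 Y80.519 F3596
G1 X188.780 Y76.054 F3596
G1 X146.478 Y73.134 F3596
G1 X100.453 Y71.759 F3596
G1 X50.706 Y71.929 F3596
M5
G00 X0.000 Y0.000

Since the viewBox matches the mm dimensions, user units are millimetres directly. The only transform is the Y-flip y_m = 134.971 − y_svg.

Shape 1 is a cubic bezier drawn with `<path>`. Its stroke #ff8800 means cut at S957, F568. After flipping Y the toolpath is (297.721,95.435) → (272.028,85.365) → (223.467,78.626) → (163.949,75.325) → (105.383,75.571) → (59.681,79.471) → (38.752,87.133).

Shape 2 is a rectangle drawn with `<path>`. Its stroke #ff8800 means cut at S957, F568. After flipping Y the toolpath is (96.805,99.921) → (110.479,99.921) → (110.479,91.942) → (96.805,91.942) → (96.805,99.921), returning to the start.

Shape 3 is a regular polygon drawn with `<path>`. Its stroke #ff00ff means engrave at S379, F3596. After flipping Y the toolpath is (128.814,34.483) → (114.226,21.772) → (95.193,25.252) → (86.047,42.302) → (93.675,60.084) → (112.333,65.206) → (127.972,53.813) → (128.814,34.483), returning to the start.

Shape 4 is a quadratic bezier drawn with `<path>`. Its stroke #ff00ff means engrave at S379, F3596. After flipping Y the toolpath is (293.353,94.083) → (262.218,86.528) → (227.360,80.519) → (188.780,76.054) → (146.478,73.134) → (100.453,71.759) → (50.706,71.929).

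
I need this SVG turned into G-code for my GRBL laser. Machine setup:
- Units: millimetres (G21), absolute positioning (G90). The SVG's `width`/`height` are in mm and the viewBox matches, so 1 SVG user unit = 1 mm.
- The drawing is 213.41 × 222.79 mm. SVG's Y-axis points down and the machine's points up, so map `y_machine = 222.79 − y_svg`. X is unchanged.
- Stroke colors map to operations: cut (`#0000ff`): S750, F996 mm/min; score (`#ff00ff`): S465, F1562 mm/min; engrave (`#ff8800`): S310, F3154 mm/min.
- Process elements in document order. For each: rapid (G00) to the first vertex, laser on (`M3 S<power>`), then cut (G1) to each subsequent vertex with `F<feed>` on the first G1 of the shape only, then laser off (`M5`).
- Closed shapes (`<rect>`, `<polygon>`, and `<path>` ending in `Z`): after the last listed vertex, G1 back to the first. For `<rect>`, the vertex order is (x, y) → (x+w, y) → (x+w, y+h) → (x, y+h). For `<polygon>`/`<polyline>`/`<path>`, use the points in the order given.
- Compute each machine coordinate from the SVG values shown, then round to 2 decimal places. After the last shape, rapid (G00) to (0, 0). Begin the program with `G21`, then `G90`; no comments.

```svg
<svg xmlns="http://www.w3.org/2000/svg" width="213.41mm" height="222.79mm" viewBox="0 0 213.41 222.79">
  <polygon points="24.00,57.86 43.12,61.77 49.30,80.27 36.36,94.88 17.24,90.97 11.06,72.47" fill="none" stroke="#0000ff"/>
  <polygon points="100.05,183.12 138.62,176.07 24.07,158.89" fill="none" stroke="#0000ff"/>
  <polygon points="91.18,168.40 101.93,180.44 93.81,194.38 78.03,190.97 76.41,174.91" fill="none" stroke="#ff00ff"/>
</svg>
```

G21
G90
G00 X24.00 Y164.93
M3 S750
G1 X43.12 Y161.02 F996
G1 X49.30 Y142.52
G1 X36.36 Y127.91
G1 X17.24 Y131.82
G1 X11.06 Y150.32
G1 X24.00 Y164.93
M5
G00 X100.05 Y39.67
M3 S750
G1 X138.62 Y46.72 F996
G1 X24.07 Y63.90
G1 X100.05 Y39.67
M5
G00 X91.18 Y54.39
M3 S465
G1 X101.93 Y42.35 F1562
G1 X93.81 Y28.41
G1 X78.03 Y31.82
G1 X76.41 Y47.88
G1 X91.18 Y54.39
M5
G00 X0.00 Y0.00

1 u = 1 mm; y_m = 222.79 − y.

[1] `<polygon>` regular polygon, #0000ff→cut S750 F996: (24.00,164.93) → (43.12,161.02) → (49.30,142.52) → (36.36,127.91) → (17.24,131.82) → (11.06,150.32) → (24.00,164.93) (closed)

[2] `<polygon>` closed polygon, #0000ff→cut S750 F996: (100.05,39.67) → (138.62,46.72) → (24.07,63.90) → (100.05,39.67) (closed)

[3] `<polygon>` regular polygon, #ff00ff→score S465 F1562: (91.18,54.39) → (101.93,42.35) → (93.81,28.41) → (78.03,31.82) → (76.41,47.88) → (91.18,54.39) (closed)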